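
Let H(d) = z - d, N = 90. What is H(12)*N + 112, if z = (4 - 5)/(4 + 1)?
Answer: -986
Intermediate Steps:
z = -⅕ (z = -1/5 = -1*⅕ = -⅕ ≈ -0.20000)
H(d) = -⅕ - d
H(12)*N + 112 = (-⅕ - 1*12)*90 + 112 = (-⅕ - 12)*90 + 112 = -61/5*90 + 112 = -1098 + 112 = -986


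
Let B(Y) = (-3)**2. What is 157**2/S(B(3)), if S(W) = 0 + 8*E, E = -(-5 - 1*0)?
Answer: 24649/40 ≈ 616.22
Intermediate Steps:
B(Y) = 9
E = 5 (E = -(-5 + 0) = -1*(-5) = 5)
S(W) = 40 (S(W) = 0 + 8*5 = 0 + 40 = 40)
157**2/S(B(3)) = 157**2/40 = 24649*(1/40) = 24649/40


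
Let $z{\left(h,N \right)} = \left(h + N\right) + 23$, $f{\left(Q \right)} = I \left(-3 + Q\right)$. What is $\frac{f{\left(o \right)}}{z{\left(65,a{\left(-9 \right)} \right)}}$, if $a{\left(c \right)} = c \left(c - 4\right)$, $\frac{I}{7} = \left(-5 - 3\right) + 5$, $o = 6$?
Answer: $- \frac{63}{205} \approx -0.30732$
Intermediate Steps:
$I = -21$ ($I = 7 \left(\left(-5 - 3\right) + 5\right) = 7 \left(-8 + 5\right) = 7 \left(-3\right) = -21$)
$a{\left(c \right)} = c \left(-4 + c\right)$
$f{\left(Q \right)} = 63 - 21 Q$ ($f{\left(Q \right)} = - 21 \left(-3 + Q\right) = 63 - 21 Q$)
$z{\left(h,N \right)} = 23 + N + h$ ($z{\left(h,N \right)} = \left(N + h\right) + 23 = 23 + N + h$)
$\frac{f{\left(o \right)}}{z{\left(65,a{\left(-9 \right)} \right)}} = \frac{63 - 126}{23 - 9 \left(-4 - 9\right) + 65} = \frac{63 - 126}{23 - -117 + 65} = - \frac{63}{23 + 117 + 65} = - \frac{63}{205}$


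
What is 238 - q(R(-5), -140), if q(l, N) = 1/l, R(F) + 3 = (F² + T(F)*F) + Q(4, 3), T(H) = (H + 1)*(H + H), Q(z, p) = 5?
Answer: 41175/173 ≈ 238.01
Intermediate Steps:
T(H) = 2*H*(1 + H) (T(H) = (1 + H)*(2*H) = 2*H*(1 + H))
R(F) = 2 + F² + 2*F²*(1 + F) (R(F) = -3 + ((F² + (2*F*(1 + F))*F) + 5) = -3 + ((F² + 2*F²*(1 + F)) + 5) = -3 + (5 + F² + 2*F²*(1 + F)) = 2 + F² + 2*F²*(1 + F))
238 - q(R(-5), -140) = 238 - 1/(2 + 2*(-5)³ + 3*(-5)²) = 238 - 1/(2 + 2*(-125) + 3*25) = 238 - 1/(2 - 250 + 75) = 238 - 1/(-173) = 238 - 1*(-1/173) = 238 + 1/173 = 41175/173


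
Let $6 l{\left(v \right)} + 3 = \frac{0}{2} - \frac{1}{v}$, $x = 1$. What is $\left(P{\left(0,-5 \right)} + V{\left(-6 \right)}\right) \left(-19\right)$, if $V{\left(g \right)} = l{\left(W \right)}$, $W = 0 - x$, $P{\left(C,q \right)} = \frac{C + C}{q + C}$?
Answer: $\frac{19}{3} \approx 6.3333$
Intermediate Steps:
$P{\left(C,q \right)} = \frac{2 C}{C + q}$
$W = -1$ ($W = 0 - 1 = -1$)
$l{\left(v \right)} = - \frac{1}{2} - \frac{1}{6 v}$ ($l{\left(v \right)} = - \frac{1}{2} + \frac{\frac{0}{2} - \frac{1}{v}}{6} = - \frac{1}{2} + \frac{0 \cdot \frac{1}{2} - \frac{1}{v}}{6} = - \frac{1}{2} + \frac{0 - \frac{1}{v}}{6} = - \frac{1}{2} + \frac{\left(-1\right) \frac{1}{v}}{6} = - \frac{1}{2} - \frac{1}{6 v}$)
$V{\left(g \right)} = - \frac{1}{3}$ ($V{\left(g \right)} = \frac{-1 - -3}{6 \left(-1\right)} = \frac{1}{6} \left(-1\right) \left(-1 + 3\right) = \frac{1}{6} \left(-1\right) 2 = - \frac{1}{3}$)
$\left(P{\left(0,-5 \right)} + V{\left(-6 \right)}\right) \left(-19\right) = \left(2 \cdot 0 \frac{1}{0 - 5} - \frac{1}{3}\right) \left(-19\right) = \left(2 \cdot 0 \frac{1}{-5} - \frac{1}{3}\right) \left(-19\right) = \left(2 \cdot 0 \left(- \frac{1}{5}\right) - \frac{1}{3}\right) \left(-19\right) = \left(0 - \frac{1}{3}\right) \left(-19\right) = \left(- \frac{1}{3}\right) \left(-19\right) = \frac{19}{3}$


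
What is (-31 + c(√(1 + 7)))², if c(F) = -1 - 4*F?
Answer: 1152 + 512*√2 ≈ 1876.1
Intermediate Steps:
(-31 + c(√(1 + 7)))² = (-31 + (-1 - 4*√(1 + 7)))² = (-31 + (-1 - 8*√2))² = (-32 - 8*√2)²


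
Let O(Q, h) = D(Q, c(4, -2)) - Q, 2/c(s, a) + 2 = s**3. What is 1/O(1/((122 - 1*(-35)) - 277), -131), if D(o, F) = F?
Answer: 3720/151 ≈ 24.636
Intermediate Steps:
c(s, a) = 2/(-2 + s**3)
O(Q, h) = 1/31 - Q (O(Q, h) = 2/(-2 + 4**3) - Q = 2/(-2 + 64) - Q = 2/62 - Q = 2*(1/62) - Q = 1/31 - Q)
1/O(1/((122 - 1*(-35)) - 277), -131) = 1/(1/31 - 1/((122 - 1*(-35)) - 277)) = 1/(1/31 - 1/((122 + 35) - 277)) = 1/(1/31 - 1/(157 - 277)) = 1/(1/31 - 1/(-120)) = 1/(1/31 - 1*(-1/120)) = 1/(1/31 + 1/120) = 1/(151/3720) = 3720/151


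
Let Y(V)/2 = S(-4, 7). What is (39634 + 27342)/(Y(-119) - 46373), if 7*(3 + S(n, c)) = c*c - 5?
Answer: -468832/324565 ≈ -1.4445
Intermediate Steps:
S(n, c) = -26/7 + c²/7 (S(n, c) = -3 + (c*c - 5)/7 = -3 + (c² - 5)/7 = -3 + (-5 + c²)/7 = -3 + (-5/7 + c²/7) = -26/7 + c²/7)
Y(V) = 46/7 (Y(V) = 2*(-26/7 + (⅐)*7²) = 2*(-26/7 + (⅐)*49) = 2*(-26/7 + 7) = 2*(23/7) = 46/7)
(39634 + 27342)/(Y(-119) - 46373) = (39634 + 27342)/(46/7 - 46373) = 66976/(-324565/7) = 66976*(-7/324565) = -468832/324565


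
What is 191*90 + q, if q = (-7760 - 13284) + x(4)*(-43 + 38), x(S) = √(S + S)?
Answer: -3854 - 10*√2 ≈ -3868.1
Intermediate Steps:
x(S) = √2*√S (x(S) = √(2*S) = √2*√S)
q = -21044 - 10*√2 (q = (-7760 - 13284) + (√2*√4)*(-43 + 38) = -21044 + (√2*2)*(-5) = -21044 + (2*√2)*(-5) = -21044 - 10*√2 ≈ -21058.)
191*90 + q = 191*90 + (-21044 - 10*√2) = 17190 + (-21044 - 10*√2) = -3854 - 10*√2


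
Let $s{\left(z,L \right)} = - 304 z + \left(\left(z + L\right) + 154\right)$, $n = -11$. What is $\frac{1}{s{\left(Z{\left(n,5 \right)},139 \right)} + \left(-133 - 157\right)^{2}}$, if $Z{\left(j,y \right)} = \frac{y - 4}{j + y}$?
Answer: $\frac{2}{168887} \approx 1.1842 \cdot 10^{-5}$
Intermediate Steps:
$Z{\left(j,y \right)} = \frac{-4 + y}{j + y}$
$s{\left(z,L \right)} = 154 + L - 303 z$ ($s{\left(z,L \right)} = - 304 z + \left(\left(L + z\right) + 154\right) = - 304 z + \left(154 + L + z\right) = 154 + L - 303 z$)
$\frac{1}{s{\left(Z{\left(n,5 \right)},139 \right)} + \left(-133 - 157\right)^{2}} = \frac{1}{\left(154 + 139 - 303 \frac{-4 + 5}{-11 + 5}\right) + \left(-133 - 157\right)^{2}} = \frac{1}{\left(154 + 139 - 303 \frac{1}{-6} \cdot 1\right) + \left(-290\right)^{2}} = \frac{1}{\left(154 + 139 - 303 \left(\left(- \frac{1}{6}\right) 1\right)\right) + 84100} = \frac{1}{\left(154 + 139 - - \frac{101}{2}\right) + 84100} = \frac{1}{\left(154 + 139 + \frac{101}{2}\right) + 84100} = \frac{1}{\frac{687}{2} + 84100} = \frac{1}{\frac{168887}{2}} = \frac{2}{168887}$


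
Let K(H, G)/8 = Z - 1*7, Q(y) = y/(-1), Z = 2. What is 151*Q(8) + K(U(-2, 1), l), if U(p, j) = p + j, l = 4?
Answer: -1248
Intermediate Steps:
Q(y) = -y (Q(y) = y*(-1) = -y)
U(p, j) = j + p
K(H, G) = -40 (K(H, G) = 8*(2 - 1*7) = 8*(2 - 7) = 8*(-5) = -40)
151*Q(8) + K(U(-2, 1), l) = 151*(-1*8) - 40 = 151*(-8) - 40 = -1208 - 40 = -1248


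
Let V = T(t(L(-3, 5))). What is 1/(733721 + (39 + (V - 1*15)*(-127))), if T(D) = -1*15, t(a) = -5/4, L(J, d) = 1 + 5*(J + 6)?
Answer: 1/737570 ≈ 1.3558e-6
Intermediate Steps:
L(J, d) = 31 + 5*J (L(J, d) = 1 + 5*(6 + J) = 1 + (30 + 5*J) = 31 + 5*J)
t(a) = -5/4 (t(a) = -5*¼ = -5/4)
T(D) = -15
V = -15
1/(733721 + (39 + (V - 1*15)*(-127))) = 1/(733721 + (39 + (-15 - 1*15)*(-127))) = 1/(733721 + (39 + (-15 - 15)*(-127))) = 1/(733721 + (39 - 30*(-127))) = 1/(733721 + (39 + 3810)) = 1/(733721 + 3849) = 1/737570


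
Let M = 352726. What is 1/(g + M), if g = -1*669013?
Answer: -1/316287 ≈ -3.1617e-6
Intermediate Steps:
g = -669013
1/(g + M) = 1/(-669013 + 352726) = 1/(-316287) = -1/316287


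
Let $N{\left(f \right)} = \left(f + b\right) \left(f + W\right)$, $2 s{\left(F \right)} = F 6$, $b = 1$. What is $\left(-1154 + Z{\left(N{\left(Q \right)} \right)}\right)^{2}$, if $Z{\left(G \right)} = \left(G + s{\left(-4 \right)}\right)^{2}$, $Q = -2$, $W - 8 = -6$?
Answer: $1020100$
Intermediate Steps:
$s{\left(F \right)} = 3 F$ ($s{\left(F \right)} = \frac{F 6}{2} = \frac{6 F}{2} = 3 F$)
$W = 2$ ($W = 8 - 6 = 2$)
$N{\left(f \right)} = \left(1 + f\right) \left(2 + f\right)$ ($N{\left(f \right)} = \left(f + 1\right) \left(f + 2\right) = \left(1 + f\right) \left(2 + f\right)$)
$Z{\left(G \right)} = \left(-12 + G\right)^{2}$ ($Z{\left(G \right)} = \left(G + 3 \left(-4\right)\right)^{2} = \left(G - 12\right)^{2} = \left(-12 + G\right)^{2}$)
$\left(-1154 + Z{\left(N{\left(Q \right)} \right)}\right)^{2} = \left(-1154 + \left(-12 + \left(2 + \left(-2\right)^{2} + 3 \left(-2\right)\right)\right)^{2}\right)^{2} = \left(-1154 + \left(-12 + \left(2 + 4 - 6\right)\right)^{2}\right)^{2} = \left(-1154 + \left(-12 + 0\right)^{2}\right)^{2} = \left(-1154 + \left(-12\right)^{2}\right)^{2} = \left(-1154 + 144\right)^{2} = \left(-1010\right)^{2} = 1020100$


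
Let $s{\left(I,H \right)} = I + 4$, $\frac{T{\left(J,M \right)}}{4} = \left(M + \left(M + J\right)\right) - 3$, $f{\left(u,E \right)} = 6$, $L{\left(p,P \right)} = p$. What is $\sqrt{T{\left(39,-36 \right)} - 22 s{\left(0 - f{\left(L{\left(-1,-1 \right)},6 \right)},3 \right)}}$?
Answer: $10 i \approx 10.0 i$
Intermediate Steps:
$T{\left(J,M \right)} = -12 + 4 J + 8 M$ ($T{\left(J,M \right)} = 4 \left(\left(M + \left(M + J\right)\right) - 3\right) = 4 \left(\left(M + \left(J + M\right)\right) - 3\right) = 4 \left(\left(J + 2 M\right) - 3\right) = 4 \left(-3 + J + 2 M\right) = -12 + 4 J + 8 M$)
$s{\left(I,H \right)} = 4 + I$
$\sqrt{T{\left(39,-36 \right)} - 22 s{\left(0 - f{\left(L{\left(-1,-1 \right)},6 \right)},3 \right)}} = \sqrt{\left(-12 + 4 \cdot 39 + 8 \left(-36\right)\right) - 22 \left(4 + \left(0 - 6\right)\right)} = \sqrt{\left(-12 + 156 - 288\right) - 22 \left(4 + \left(0 - 6\right)\right)} = \sqrt{-144 - 22 \left(4 - 6\right)} = \sqrt{-144 - -44} = \sqrt{-144 + 44} = \sqrt{-100} = 10 i$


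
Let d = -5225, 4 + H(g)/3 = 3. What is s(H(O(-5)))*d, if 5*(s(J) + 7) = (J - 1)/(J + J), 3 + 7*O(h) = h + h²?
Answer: 107635/3 ≈ 35878.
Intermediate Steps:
O(h) = -3/7 + h/7 + h²/7 (O(h) = -3/7 + (h + h²)/7 = -3/7 + (h/7 + h²/7) = -3/7 + h/7 + h²/7)
H(g) = -3 (H(g) = -12 + 3*3 = -12 + 9 = -3)
s(J) = -7 + (-1 + J)/(10*J) (s(J) = -7 + ((J - 1)/(J + J))/5 = -7 + ((-1 + J)/((2*J)))/5 = -7 + ((-1 + J)*(1/(2*J)))/5 = -7 + ((-1 + J)/(2*J))/5 = -7 + (-1 + J)/(10*J))
s(H(O(-5)))*d = ((⅒)*(-1 - 69*(-3))/(-3))*(-5225) = ((⅒)*(-⅓)*(-1 + 207))*(-5225) = ((⅒)*(-⅓)*206)*(-5225) = -103/15*(-5225) = 107635/3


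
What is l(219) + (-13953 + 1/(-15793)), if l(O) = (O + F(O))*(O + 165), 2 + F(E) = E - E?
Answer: 1095639374/15793 ≈ 69375.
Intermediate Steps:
F(E) = -2 (F(E) = -2 + (E - E) = -2 + 0 = -2)
l(O) = (-2 + O)*(165 + O) (l(O) = (O - 2)*(O + 165) = (-2 + O)*(165 + O))
l(219) + (-13953 + 1/(-15793)) = (-330 + 219**2 + 163*219) + (-13953 + 1/(-15793)) = (-330 + 47961 + 35697) + (-13953 - 1/15793) = 83328 - 220359730/15793 = 1095639374/15793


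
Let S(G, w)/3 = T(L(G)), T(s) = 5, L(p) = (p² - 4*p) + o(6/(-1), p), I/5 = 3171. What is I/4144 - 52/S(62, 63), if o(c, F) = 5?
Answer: 3191/8880 ≈ 0.35935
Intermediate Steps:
I = 15855 (I = 5*3171 = 15855)
L(p) = 5 + p² - 4*p (L(p) = (p² - 4*p) + 5 = 5 + p² - 4*p)
S(G, w) = 15 (S(G, w) = 3*5 = 15)
I/4144 - 52/S(62, 63) = 15855/4144 - 52/15 = 15855*(1/4144) - 52*1/15 = 2265/592 - 52/15 = 3191/8880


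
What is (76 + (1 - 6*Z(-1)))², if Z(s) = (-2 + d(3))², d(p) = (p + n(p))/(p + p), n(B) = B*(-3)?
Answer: 529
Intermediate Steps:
n(B) = -3*B
d(p) = -1 (d(p) = (p - 3*p)/(p + p) = (-2*p)/((2*p)) = (-2*p)*(1/(2*p)) = -1)
Z(s) = 9 (Z(s) = (-2 - 1)² = (-3)² = 9)
(76 + (1 - 6*Z(-1)))² = (76 + (1 - 6*9))² = (76 + (1 - 54))² = (76 - 53)² = 23² = 529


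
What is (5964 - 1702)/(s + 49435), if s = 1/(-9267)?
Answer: 19747977/229057072 ≈ 0.086214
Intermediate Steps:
s = -1/9267 ≈ -0.00010791
(5964 - 1702)/(s + 49435) = (5964 - 1702)/(-1/9267 + 49435) = 4262/(458114144/9267) = 4262*(9267/458114144) = 19747977/229057072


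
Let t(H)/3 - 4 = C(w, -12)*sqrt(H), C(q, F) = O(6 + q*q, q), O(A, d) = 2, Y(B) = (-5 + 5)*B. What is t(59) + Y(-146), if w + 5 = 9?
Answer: 12 + 6*sqrt(59) ≈ 58.087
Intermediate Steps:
w = 4 (w = -5 + 9 = 4)
Y(B) = 0 (Y(B) = 0*B = 0)
C(q, F) = 2
t(H) = 12 + 6*sqrt(H) (t(H) = 12 + 3*(2*sqrt(H)) = 12 + 6*sqrt(H))
t(59) + Y(-146) = (12 + 6*sqrt(59)) + 0 = 12 + 6*sqrt(59)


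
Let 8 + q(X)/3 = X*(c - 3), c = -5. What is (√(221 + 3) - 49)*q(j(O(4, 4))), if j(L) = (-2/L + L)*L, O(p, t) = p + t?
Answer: 74088 - 6048*√14 ≈ 51458.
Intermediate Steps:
j(L) = L*(L - 2/L) (j(L) = (L - 2/L)*L = L*(L - 2/L))
q(X) = -24 - 24*X (q(X) = -24 + 3*(X*(-5 - 3)) = -24 + 3*(X*(-8)) = -24 + 3*(-8*X) = -24 - 24*X)
(√(221 + 3) - 49)*q(j(O(4, 4))) = (√(221 + 3) - 49)*(-24 - 24*(-2 + (4 + 4)²)) = (√224 - 49)*(-24 - 24*(-2 + 8²)) = (4*√14 - 49)*(-24 - 24*(-2 + 64)) = (-49 + 4*√14)*(-24 - 24*62) = (-49 + 4*√14)*(-24 - 1488) = (-49 + 4*√14)*(-1512) = 74088 - 6048*√14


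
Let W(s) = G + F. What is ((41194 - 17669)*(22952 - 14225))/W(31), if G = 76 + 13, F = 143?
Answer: 205302675/232 ≈ 8.8493e+5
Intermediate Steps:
G = 89
W(s) = 232 (W(s) = 89 + 143 = 232)
((41194 - 17669)*(22952 - 14225))/W(31) = ((41194 - 17669)*(22952 - 14225))/232 = (23525*8727)*(1/232) = 205302675*(1/232) = 205302675/232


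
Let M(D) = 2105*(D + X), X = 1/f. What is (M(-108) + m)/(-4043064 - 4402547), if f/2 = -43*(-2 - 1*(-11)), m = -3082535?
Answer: 2561845355/6536902914 ≈ 0.39190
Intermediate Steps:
f = -774 (f = 2*(-43*(-2 - 1*(-11))) = 2*(-43*(-2 + 11)) = 2*(-43*9) = 2*(-387) = -774)
X = -1/774 (X = 1/(-774) = -1/774 ≈ -0.0012920)
M(D) = -2105/774 + 2105*D (M(D) = 2105*(D - 1/774) = 2105*(-1/774 + D) = -2105/774 + 2105*D)
(M(-108) + m)/(-4043064 - 4402547) = ((-2105/774 + 2105*(-108)) - 3082535)/(-4043064 - 4402547) = ((-2105/774 - 227340) - 3082535)/(-8445611) = (-175963265/774 - 3082535)*(-1/8445611) = -2561845355/774*(-1/8445611) = 2561845355/6536902914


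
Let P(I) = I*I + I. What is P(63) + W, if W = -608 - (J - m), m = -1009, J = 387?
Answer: 2028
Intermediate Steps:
P(I) = I + I² (P(I) = I² + I = I + I²)
W = -2004 (W = -608 - (387 - 1*(-1009)) = -608 - (387 + 1009) = -608 - 1*1396 = -608 - 1396 = -2004)
P(63) + W = 63*(1 + 63) - 2004 = 63*64 - 2004 = 4032 - 2004 = 2028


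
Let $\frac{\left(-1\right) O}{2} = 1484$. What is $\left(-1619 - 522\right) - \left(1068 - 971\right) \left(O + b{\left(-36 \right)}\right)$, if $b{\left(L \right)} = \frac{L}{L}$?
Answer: $285658$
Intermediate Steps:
$b{\left(L \right)} = 1$
$O = -2968$ ($O = \left(-2\right) 1484 = -2968$)
$\left(-1619 - 522\right) - \left(1068 - 971\right) \left(O + b{\left(-36 \right)}\right) = \left(-1619 - 522\right) - \left(1068 - 971\right) \left(-2968 + 1\right) = -2141 - 97 \left(-2967\right) = -2141 - -287799 = -2141 + 287799 = 285658$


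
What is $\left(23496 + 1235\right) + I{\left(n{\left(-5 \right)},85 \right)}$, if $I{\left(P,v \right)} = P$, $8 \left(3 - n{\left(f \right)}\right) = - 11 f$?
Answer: $\frac{197817}{8} \approx 24727.0$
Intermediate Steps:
$n{\left(f \right)} = 3 + \frac{11 f}{8}$ ($n{\left(f \right)} = 3 - \frac{\left(-11\right) f}{8} = 3 + \frac{11 f}{8}$)
$\left(23496 + 1235\right) + I{\left(n{\left(-5 \right)},85 \right)} = \left(23496 + 1235\right) + \left(3 + \frac{11}{8} \left(-5\right)\right) = 24731 + \left(3 - \frac{55}{8}\right) = 24731 - \frac{31}{8} = \frac{197817}{8}$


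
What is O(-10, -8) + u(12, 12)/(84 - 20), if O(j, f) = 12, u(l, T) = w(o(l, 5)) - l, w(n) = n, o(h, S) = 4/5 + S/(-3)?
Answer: 11327/960 ≈ 11.799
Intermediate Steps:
o(h, S) = 4/5 - S/3 (o(h, S) = 4*(1/5) + S*(-1/3) = 4/5 - S/3)
u(l, T) = -13/15 - l (u(l, T) = (4/5 - 1/3*5) - l = (4/5 - 5/3) - l = -13/15 - l)
O(-10, -8) + u(12, 12)/(84 - 20) = 12 + (-13/15 - 1*12)/(84 - 20) = 12 + (-13/15 - 12)/64 = 12 - 193/15*1/64 = 12 - 193/960 = 11327/960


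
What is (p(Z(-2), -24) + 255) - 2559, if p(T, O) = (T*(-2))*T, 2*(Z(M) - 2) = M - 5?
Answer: -4617/2 ≈ -2308.5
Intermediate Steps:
Z(M) = -½ + M/2 (Z(M) = 2 + (M - 5)/2 = 2 + (-5 + M)/2 = 2 + (-5/2 + M/2) = -½ + M/2)
p(T, O) = -2*T² (p(T, O) = (-2*T)*T = -2*T²)
(p(Z(-2), -24) + 255) - 2559 = (-2*(-½ + (½)*(-2))² + 255) - 2559 = (-2*(-½ - 1)² + 255) - 2559 = (-2*(-3/2)² + 255) - 2559 = (-2*9/4 + 255) - 2559 = (-9/2 + 255) - 2559 = 501/2 - 2559 = -4617/2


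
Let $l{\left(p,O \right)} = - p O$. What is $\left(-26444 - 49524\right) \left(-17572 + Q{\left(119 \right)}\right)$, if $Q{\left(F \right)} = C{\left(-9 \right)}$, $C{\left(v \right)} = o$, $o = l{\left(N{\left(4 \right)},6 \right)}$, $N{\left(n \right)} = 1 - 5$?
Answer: $1333086464$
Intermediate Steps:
$N{\left(n \right)} = -4$ ($N{\left(n \right)} = 1 - 5 = -4$)
$l{\left(p,O \right)} = - O p$
$o = 24$ ($o = \left(-1\right) 6 \left(-4\right) = 24$)
$C{\left(v \right)} = 24$
$Q{\left(F \right)} = 24$
$\left(-26444 - 49524\right) \left(-17572 + Q{\left(119 \right)}\right) = \left(-26444 - 49524\right) \left(-17572 + 24\right) = \left(-75968\right) \left(-17548\right) = 1333086464$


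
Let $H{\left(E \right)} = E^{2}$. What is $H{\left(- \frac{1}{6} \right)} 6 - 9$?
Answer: $- \frac{53}{6} \approx -8.8333$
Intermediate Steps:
$H{\left(- \frac{1}{6} \right)} 6 - 9 = \left(- \frac{1}{6}\right)^{2} \cdot 6 - 9 = \frac{1}{36} \cdot 6 - 9 = \frac{1}{6} - 9 = - \frac{53}{6}$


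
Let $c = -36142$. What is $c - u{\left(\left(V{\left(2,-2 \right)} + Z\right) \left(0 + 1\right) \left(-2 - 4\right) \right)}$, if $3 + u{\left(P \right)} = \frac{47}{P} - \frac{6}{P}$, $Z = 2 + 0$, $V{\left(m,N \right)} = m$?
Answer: $- \frac{867295}{24} \approx -36137.0$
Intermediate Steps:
$Z = 2$
$u{\left(P \right)} = -3 + \frac{41}{P}$ ($u{\left(P \right)} = -3 + \left(\frac{47}{P} - \frac{6}{P}\right) = -3 + \frac{41}{P}$)
$c - u{\left(\left(V{\left(2,-2 \right)} + Z\right) \left(0 + 1\right) \left(-2 - 4\right) \right)} = -36142 - \left(-3 + \frac{41}{\left(2 + 2\right) \left(0 + 1\right) \left(-2 - 4\right)}\right) = -36142 - \left(-3 + \frac{41}{4 \cdot 1 \left(-6\right)}\right) = -36142 - \left(-3 + \frac{41}{4 \left(-6\right)}\right) = -36142 - \left(-3 + \frac{41}{-24}\right) = -36142 - \left(-3 + 41 \left(- \frac{1}{24}\right)\right) = -36142 - \left(-3 - \frac{41}{24}\right) = -36142 - - \frac{113}{24} = -36142 + \frac{113}{24} = - \frac{867295}{24}$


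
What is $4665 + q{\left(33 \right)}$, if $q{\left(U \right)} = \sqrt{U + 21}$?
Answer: $4665 + 3 \sqrt{6} \approx 4672.4$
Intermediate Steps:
$q{\left(U \right)} = \sqrt{21 + U}$
$4665 + q{\left(33 \right)} = 4665 + \sqrt{21 + 33} = 4665 + \sqrt{54} = 4665 + 3 \sqrt{6}$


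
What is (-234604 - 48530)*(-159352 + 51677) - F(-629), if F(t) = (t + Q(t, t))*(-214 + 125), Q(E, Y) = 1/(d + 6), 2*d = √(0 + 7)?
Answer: 4176636455389/137 - 178*√7/137 ≈ 3.0486e+10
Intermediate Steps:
d = √7/2 (d = √(0 + 7)/2 = √7/2 ≈ 1.3229)
Q(E, Y) = 1/(6 + √7/2) (Q(E, Y) = 1/(√7/2 + 6) = 1/(6 + √7/2))
F(t) = -2136/137 - 89*t + 178*√7/137 (F(t) = (t + (24/137 - 2*√7/137))*(-214 + 125) = (24/137 + t - 2*√7/137)*(-89) = -2136/137 - 89*t + 178*√7/137)
(-234604 - 48530)*(-159352 + 51677) - F(-629) = (-234604 - 48530)*(-159352 + 51677) - (-2136/137 - 89*(-629) + 178*√7/137) = -283134*(-107675) - (-2136/137 + 55981 + 178*√7/137) = 30486453450 - (7667261/137 + 178*√7/137) = 30486453450 + (-7667261/137 - 178*√7/137) = 4176636455389/137 - 178*√7/137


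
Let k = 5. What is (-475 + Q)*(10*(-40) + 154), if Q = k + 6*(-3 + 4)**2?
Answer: 114144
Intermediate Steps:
Q = 11 (Q = 5 + 6*(-3 + 4)**2 = 5 + 6*1**2 = 5 + 6*1 = 5 + 6 = 11)
(-475 + Q)*(10*(-40) + 154) = (-475 + 11)*(10*(-40) + 154) = -464*(-400 + 154) = -464*(-246) = 114144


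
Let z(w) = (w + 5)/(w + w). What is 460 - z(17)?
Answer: 7809/17 ≈ 459.35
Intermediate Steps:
z(w) = (5 + w)/(2*w) (z(w) = (5 + w)/((2*w)) = (5 + w)*(1/(2*w)) = (5 + w)/(2*w))
460 - z(17) = 460 - (5 + 17)/(2*17) = 460 - 22/(2*17) = 460 - 1*11/17 = 460 - 11/17 = 7809/17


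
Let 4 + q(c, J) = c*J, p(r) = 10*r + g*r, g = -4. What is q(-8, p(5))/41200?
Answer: -61/10300 ≈ -0.0059223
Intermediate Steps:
p(r) = 6*r (p(r) = 10*r - 4*r = 6*r)
q(c, J) = -4 + J*c (q(c, J) = -4 + c*J = -4 + J*c)
q(-8, p(5))/41200 = (-4 + (6*5)*(-8))/41200 = (-4 + 30*(-8))*(1/41200) = (-4 - 240)*(1/41200) = -244*1/41200 = -61/10300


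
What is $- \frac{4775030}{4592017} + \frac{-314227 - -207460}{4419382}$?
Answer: $- \frac{21592957510499}{20293877273494} \approx -1.064$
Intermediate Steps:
$- \frac{4775030}{4592017} + \frac{-314227 - -207460}{4419382} = \left(-4775030\right) \frac{1}{4592017} + \left(-314227 + 207460\right) \frac{1}{4419382} = - \frac{4775030}{4592017} - \frac{106767}{4419382} = - \frac{21592957510499}{20293877273494}$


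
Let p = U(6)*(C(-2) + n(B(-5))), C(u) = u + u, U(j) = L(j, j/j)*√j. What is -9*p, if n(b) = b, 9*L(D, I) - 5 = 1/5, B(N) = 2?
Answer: 52*√6/5 ≈ 25.475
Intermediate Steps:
L(D, I) = 26/45 (L(D, I) = 5/9 + (1/5)/9 = 5/9 + (1*(⅕))/9 = 5/9 + (⅑)*(⅕) = 5/9 + 1/45 = 26/45)
U(j) = 26*√j/45
C(u) = 2*u
p = -52*√6/45 (p = (26*√6/45)*(2*(-2) + 2) = (26*√6/45)*(-4 + 2) = (26*√6/45)*(-2) = -52*√6/45 ≈ -2.8305)
-9*p = -(-52)*√6/5 = 52*√6/5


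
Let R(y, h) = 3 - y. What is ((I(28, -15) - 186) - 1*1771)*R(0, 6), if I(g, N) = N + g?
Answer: -5832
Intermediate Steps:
((I(28, -15) - 186) - 1*1771)*R(0, 6) = (((-15 + 28) - 186) - 1*1771)*(3 - 1*0) = ((13 - 186) - 1771)*(3 + 0) = (-173 - 1771)*3 = -1944*3 = -5832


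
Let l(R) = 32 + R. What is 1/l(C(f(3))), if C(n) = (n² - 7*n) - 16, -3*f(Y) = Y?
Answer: 1/24 ≈ 0.041667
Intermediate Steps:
f(Y) = -Y/3
C(n) = -16 + n² - 7*n
1/l(C(f(3))) = 1/(32 + (-16 + (-⅓*3)² - (-7)*3/3)) = 1/(32 + (-16 + (-1)² - 7*(-1))) = 1/(32 + (-16 + 1 + 7)) = 1/(32 - 8) = 1/24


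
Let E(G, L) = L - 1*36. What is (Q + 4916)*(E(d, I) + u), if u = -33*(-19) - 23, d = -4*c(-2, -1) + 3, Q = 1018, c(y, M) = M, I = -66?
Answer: 2978868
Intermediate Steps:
d = 7 (d = -4*(-1) + 3 = 4 + 3 = 7)
E(G, L) = -36 + L (E(G, L) = L - 36 = -36 + L)
u = 604 (u = 627 - 23 = 604)
(Q + 4916)*(E(d, I) + u) = (1018 + 4916)*((-36 - 66) + 604) = 5934*(-102 + 604) = 5934*502 = 2978868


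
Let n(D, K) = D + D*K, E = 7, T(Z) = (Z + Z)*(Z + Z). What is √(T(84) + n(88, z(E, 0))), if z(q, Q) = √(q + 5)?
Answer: 2*√(7078 + 44*√3) ≈ 169.17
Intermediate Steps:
T(Z) = 4*Z² (T(Z) = (2*Z)*(2*Z) = 4*Z²)
z(q, Q) = √(5 + q)
√(T(84) + n(88, z(E, 0))) = √(4*84² + 88*(1 + √(5 + 7))) = √(4*7056 + 88*(1 + √12)) = √(28224 + 88*(1 + 2*√3)) = √(28224 + (88 + 176*√3)) = √(28312 + 176*√3)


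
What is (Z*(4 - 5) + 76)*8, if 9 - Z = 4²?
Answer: 664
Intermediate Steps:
Z = -7 (Z = 9 - 1*4² = 9 - 1*16 = 9 - 16 = -7)
(Z*(4 - 5) + 76)*8 = (-7*(4 - 5) + 76)*8 = (-7*(-1) + 76)*8 = (7 + 76)*8 = 83*8 = 664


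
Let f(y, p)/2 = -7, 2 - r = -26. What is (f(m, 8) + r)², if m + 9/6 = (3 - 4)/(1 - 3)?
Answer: 196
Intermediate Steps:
r = 28 (r = 2 - 1*(-26) = 2 + 26 = 28)
m = -1 (m = -3/2 + (3 - 4)/(1 - 3) = -3/2 - 1/(-2) = -3/2 - 1*(-½) = -3/2 + ½ = -1)
f(y, p) = -14 (f(y, p) = 2*(-7) = -14)
(f(m, 8) + r)² = (-14 + 28)² = 14² = 196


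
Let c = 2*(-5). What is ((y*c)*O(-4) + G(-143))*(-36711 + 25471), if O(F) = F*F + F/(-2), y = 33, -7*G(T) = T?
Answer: 465751880/7 ≈ 6.6536e+7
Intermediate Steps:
G(T) = -T/7
O(F) = F**2 - F/2 (O(F) = F**2 + F*(-1/2) = F**2 - F/2)
c = -10
((y*c)*O(-4) + G(-143))*(-36711 + 25471) = ((33*(-10))*(-4*(-1/2 - 4)) - 1/7*(-143))*(-36711 + 25471) = (-(-1320)*(-9)/2 + 143/7)*(-11240) = (-330*18 + 143/7)*(-11240) = (-5940 + 143/7)*(-11240) = -41437/7*(-11240) = 465751880/7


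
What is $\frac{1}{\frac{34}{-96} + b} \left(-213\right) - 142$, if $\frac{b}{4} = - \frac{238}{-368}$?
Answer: $- \frac{585182}{2465} \approx -237.4$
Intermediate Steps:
$b = \frac{119}{46}$ ($b = 4 \left(- \frac{238}{-368}\right) = 4 \left(\left(-238\right) \left(- \frac{1}{368}\right)\right) = 4 \cdot \frac{119}{184} = \frac{119}{46} \approx 2.587$)
$\frac{1}{\frac{34}{-96} + b} \left(-213\right) - 142 = \frac{1}{\frac{34}{-96} + \frac{119}{46}} \left(-213\right) - 142 = \frac{1}{34 \left(- \frac{1}{96}\right) + \frac{119}{46}} \left(-213\right) - 142 = \frac{1}{- \frac{17}{48} + \frac{119}{46}} \left(-213\right) - 142 = \frac{1}{\frac{2465}{1104}} \left(-213\right) - 142 = \frac{1104}{2465} \left(-213\right) - 142 = - \frac{235152}{2465} - 142 = - \frac{585182}{2465}$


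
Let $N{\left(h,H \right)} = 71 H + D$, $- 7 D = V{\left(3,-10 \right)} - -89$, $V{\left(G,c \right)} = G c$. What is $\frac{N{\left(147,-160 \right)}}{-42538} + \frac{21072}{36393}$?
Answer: $\frac{436697319}{516028478} \approx 0.84627$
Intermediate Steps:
$D = - \frac{59}{7}$ ($D = - \frac{3 \left(-10\right) - -89}{7} = - \frac{-30 + 89}{7} = \left(- \frac{1}{7}\right) 59 = - \frac{59}{7} \approx -8.4286$)
$N{\left(h,H \right)} = - \frac{59}{7} + 71 H$ ($N{\left(h,H \right)} = 71 H - \frac{59}{7} = - \frac{59}{7} + 71 H$)
$\frac{N{\left(147,-160 \right)}}{-42538} + \frac{21072}{36393} = \frac{- \frac{59}{7} + 71 \left(-160\right)}{-42538} + \frac{21072}{36393} = \left(- \frac{59}{7} - 11360\right) \left(- \frac{1}{42538}\right) + 21072 \cdot \frac{1}{36393} = \left(- \frac{79579}{7}\right) \left(- \frac{1}{42538}\right) + \frac{7024}{12131} = \frac{79579}{297766} + \frac{7024}{12131} = \frac{436697319}{516028478}$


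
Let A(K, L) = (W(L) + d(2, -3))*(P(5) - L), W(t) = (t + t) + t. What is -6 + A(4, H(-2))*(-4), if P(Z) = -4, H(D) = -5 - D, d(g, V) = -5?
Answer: -62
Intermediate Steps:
W(t) = 3*t (W(t) = 2*t + t = 3*t)
A(K, L) = (-5 + 3*L)*(-4 - L) (A(K, L) = (3*L - 5)*(-4 - L) = (-5 + 3*L)*(-4 - L))
-6 + A(4, H(-2))*(-4) = -6 + (20 - 7*(-5 - 1*(-2)) - 3*(-5 - 1*(-2))²)*(-4) = -6 + (20 - 7*(-5 + 2) - 3*(-5 + 2)²)*(-4) = -6 + (20 - 7*(-3) - 3*(-3)²)*(-4) = -6 + (20 + 21 - 3*9)*(-4) = -6 + (20 + 21 - 27)*(-4) = -6 + 14*(-4) = -6 - 56 = -62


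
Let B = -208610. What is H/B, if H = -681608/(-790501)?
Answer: -340804/82453206805 ≈ -4.1333e-6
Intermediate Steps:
H = 681608/790501 (H = -681608*(-1/790501) = 681608/790501 ≈ 0.86225)
H/B = (681608/790501)/(-208610) = (681608/790501)*(-1/208610) = -340804/82453206805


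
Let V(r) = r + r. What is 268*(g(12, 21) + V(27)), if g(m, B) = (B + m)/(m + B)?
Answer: 14740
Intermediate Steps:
g(m, B) = 1 (g(m, B) = (B + m)/(B + m) = 1)
V(r) = 2*r
268*(g(12, 21) + V(27)) = 268*(1 + 2*27) = 268*(1 + 54) = 268*55 = 14740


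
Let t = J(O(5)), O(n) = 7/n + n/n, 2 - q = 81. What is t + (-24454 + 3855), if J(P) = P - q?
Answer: -102588/5 ≈ -20518.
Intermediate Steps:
q = -79 (q = 2 - 1*81 = 2 - 81 = -79)
O(n) = 1 + 7/n (O(n) = 7/n + 1 = 1 + 7/n)
J(P) = 79 + P (J(P) = P - 1*(-79) = P + 79 = 79 + P)
t = 407/5 (t = 79 + (7 + 5)/5 = 79 + (1/5)*12 = 79 + 12/5 = 407/5 ≈ 81.400)
t + (-24454 + 3855) = 407/5 + (-24454 + 3855) = 407/5 - 20599 = -102588/5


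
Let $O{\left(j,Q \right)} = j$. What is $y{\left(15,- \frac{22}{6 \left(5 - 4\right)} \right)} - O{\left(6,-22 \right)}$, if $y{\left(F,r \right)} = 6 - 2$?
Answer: $-2$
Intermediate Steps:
$y{\left(F,r \right)} = 4$ ($y{\left(F,r \right)} = 6 - 2 = 4$)
$y{\left(15,- \frac{22}{6 \left(5 - 4\right)} \right)} - O{\left(6,-22 \right)} = 4 - 6 = -2$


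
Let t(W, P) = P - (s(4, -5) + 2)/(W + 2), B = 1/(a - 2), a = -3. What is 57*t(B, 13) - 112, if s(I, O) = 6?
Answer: 1127/3 ≈ 375.67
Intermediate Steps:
B = -⅕ (B = 1/(-3 - 2) = 1/(-5) = -⅕ ≈ -0.20000)
t(W, P) = P - 8/(2 + W) (t(W, P) = P - (6 + 2)/(W + 2) = P - 8/(2 + W))
57*t(B, 13) - 112 = 57*((-8 + 2*13 + 13*(-⅕))/(2 - ⅕)) - 112 = 57*((-8 + 26 - 13/5)/(9/5)) - 112 = 57*((5/9)*(77/5)) - 112 = 57*(77/9) - 112 = 1463/3 - 112 = 1127/3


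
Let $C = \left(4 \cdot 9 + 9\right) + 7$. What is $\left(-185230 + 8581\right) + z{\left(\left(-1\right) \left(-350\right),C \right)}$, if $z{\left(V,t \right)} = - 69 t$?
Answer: $-180237$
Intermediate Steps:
$C = 52$ ($C = \left(36 + 9\right) + 7 = 45 + 7 = 52$)
$\left(-185230 + 8581\right) + z{\left(\left(-1\right) \left(-350\right),C \right)} = \left(-185230 + 8581\right) - 3588 = -176649 - 3588 = -180237$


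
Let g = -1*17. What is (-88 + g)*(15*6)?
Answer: -9450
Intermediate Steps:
g = -17
(-88 + g)*(15*6) = (-88 - 17)*(15*6) = -105*90 = -9450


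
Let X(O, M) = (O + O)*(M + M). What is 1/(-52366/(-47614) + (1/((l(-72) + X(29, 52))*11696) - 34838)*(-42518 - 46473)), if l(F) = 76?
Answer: 1700752272576/5272788627407564334815 ≈ 3.2255e-10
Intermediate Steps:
X(O, M) = 4*M*O (X(O, M) = (2*O)*(2*M) = 4*M*O)
1/(-52366/(-47614) + (1/((l(-72) + X(29, 52))*11696) - 34838)*(-42518 - 46473)) = 1/(-52366/(-47614) + (1/((76 + 4*52*29)*11696) - 34838)*(-42518 - 46473)) = 1/(-52366*(-1/47614) + ((1/11696)/(76 + 6032) - 34838)*(-88991)) = 1/(26183/23807 + ((1/11696)/6108 - 34838)*(-88991)) = 1/(26183/23807 + ((1/6108)*(1/11696) - 34838)*(-88991)) = 1/(26183/23807 + (1/71439168 - 34838)*(-88991)) = 1/(26183/23807 - 2488797734783/71439168*(-88991)) = 1/(26183/23807 + 221480599216073953/71439168) = 1/(5272788627407564334815/1700752272576) = 1700752272576/5272788627407564334815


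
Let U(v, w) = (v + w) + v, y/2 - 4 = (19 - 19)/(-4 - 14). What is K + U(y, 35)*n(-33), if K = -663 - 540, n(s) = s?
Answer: -2886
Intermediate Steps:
y = 8 (y = 8 + 2*((19 - 19)/(-4 - 14)) = 8 + 2*(0/(-18)) = 8 + 2*(0*(-1/18)) = 8 + 2*0 = 8 + 0 = 8)
U(v, w) = w + 2*v
K = -1203
K + U(y, 35)*n(-33) = -1203 + (35 + 2*8)*(-33) = -1203 + (35 + 16)*(-33) = -1203 + 51*(-33) = -1203 - 1683 = -2886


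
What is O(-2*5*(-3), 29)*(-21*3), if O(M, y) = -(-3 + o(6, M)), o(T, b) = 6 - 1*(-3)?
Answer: 378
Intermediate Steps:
o(T, b) = 9 (o(T, b) = 6 + 3 = 9)
O(M, y) = -6 (O(M, y) = -(-3 + 9) = -1*6 = -6)
O(-2*5*(-3), 29)*(-21*3) = -(-126)*3 = -6*(-63) = 378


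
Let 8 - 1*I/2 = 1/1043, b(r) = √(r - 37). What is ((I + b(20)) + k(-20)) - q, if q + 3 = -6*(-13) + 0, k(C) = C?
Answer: -82399/1043 + I*√17 ≈ -79.002 + 4.1231*I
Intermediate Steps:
b(r) = √(-37 + r)
I = 16686/1043 (I = 16 - 2/1043 = 16686/1043 ≈ 15.998)
q = 75 (q = -3 + (-6*(-13) + 0) = -3 + (78 + 0) = -3 + 78 = 75)
((I + b(20)) + k(-20)) - q = ((16686/1043 + √(-37 + 20)) - 20) - 1*75 = ((16686/1043 + √(-17)) - 20) - 75 = ((16686/1043 + I*√17) - 20) - 75 = (-4174/1043 + I*√17) - 75 = -82399/1043 + I*√17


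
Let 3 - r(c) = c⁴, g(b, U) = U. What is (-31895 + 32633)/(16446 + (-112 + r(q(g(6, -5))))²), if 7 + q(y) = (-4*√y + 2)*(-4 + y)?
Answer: -369*I/(381114142452000*√5 + 947241506628799*I) ≈ -2.1529e-13 - 1.9369e-13*I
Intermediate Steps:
q(y) = -7 + (-4 + y)*(2 - 4*√y) (q(y) = -7 + (-4*√y + 2)*(-4 + y) = -7 + (2 - 4*√y)*(-4 + y) = -7 + (-4 + y)*(2 - 4*√y))
r(c) = 3 - c⁴
(-31895 + 32633)/(16446 + (-112 + r(q(g(6, -5))))²) = (-31895 + 32633)/(16446 + (-112 + (3 - (-15 - (-20)*I*√5 + 2*(-5) + 16*√(-5))⁴))²) = 738/(16446 + (-112 + (3 - (-15 - (-20)*I*√5 - 10 + 16*(I*√5))⁴))²) = 738/(16446 + (-112 + (3 - (-15 + 20*I*√5 - 10 + 16*I*√5)⁴))²) = 738/(16446 + (-112 + (3 - (-25 + 36*I*√5)⁴))²) = 738/(16446 + (-109 - (-25 + 36*I*√5)⁴)²)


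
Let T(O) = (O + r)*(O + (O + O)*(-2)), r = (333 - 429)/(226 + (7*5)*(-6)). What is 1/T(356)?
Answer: -1/373800 ≈ -2.6752e-6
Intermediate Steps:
r = -6 (r = -96/(226 + 35*(-6)) = -96/(226 - 210) = -96/16 = -96*1/16 = -6)
T(O) = -3*O*(-6 + O) (T(O) = (O - 6)*(O + (O + O)*(-2)) = (-6 + O)*(O + (2*O)*(-2)) = (-6 + O)*(O - 4*O) = (-6 + O)*(-3*O) = -3*O*(-6 + O))
1/T(356) = 1/(3*356*(6 - 1*356)) = 1/(3*356*(6 - 356)) = 1/(3*356*(-350)) = 1/(-373800) = -1/373800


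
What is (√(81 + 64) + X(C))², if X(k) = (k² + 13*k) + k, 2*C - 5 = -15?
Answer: (45 - √145)² ≈ 1086.3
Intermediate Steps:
C = -5 (C = 5/2 + (½)*(-15) = 5/2 - 15/2 = -5)
X(k) = k² + 14*k
(√(81 + 64) + X(C))² = (√(81 + 64) - 5*(14 - 5))² = (√145 - 5*9)² = (√145 - 45)² = (-45 + √145)²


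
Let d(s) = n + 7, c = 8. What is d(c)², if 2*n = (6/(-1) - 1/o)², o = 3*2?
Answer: 3508129/5184 ≈ 676.72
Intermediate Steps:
o = 6
n = 1369/72 (n = (6/(-1) - 1/6)²/2 = (6*(-1) - 1*⅙)²/2 = (-6 - ⅙)²/2 = (-37/6)²/2 = (½)*(1369/36) = 1369/72 ≈ 19.014)
d(s) = 1873/72 (d(s) = 1369/72 + 7 = 1873/72)
d(c)² = (1873/72)² = 3508129/5184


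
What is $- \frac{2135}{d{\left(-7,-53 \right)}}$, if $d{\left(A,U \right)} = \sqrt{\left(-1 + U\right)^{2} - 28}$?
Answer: $- \frac{2135 \sqrt{2}}{76} \approx -39.728$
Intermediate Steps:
$d{\left(A,U \right)} = \sqrt{-28 + \left(-1 + U\right)^{2}}$
$- \frac{2135}{d{\left(-7,-53 \right)}} = - \frac{2135}{\sqrt{-28 + \left(-1 - 53\right)^{2}}} = - \frac{2135}{\sqrt{-28 + \left(-54\right)^{2}}} = - \frac{2135}{\sqrt{-28 + 2916}} = - \frac{2135}{\sqrt{2888}} = - \frac{2135}{38 \sqrt{2}} = - 2135 \frac{\sqrt{2}}{76} = - \frac{2135 \sqrt{2}}{76}$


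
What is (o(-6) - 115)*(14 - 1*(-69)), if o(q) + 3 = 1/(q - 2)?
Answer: -78435/8 ≈ -9804.4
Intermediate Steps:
o(q) = -3 + 1/(-2 + q) (o(q) = -3 + 1/(q - 2) = -3 + 1/(-2 + q))
(o(-6) - 115)*(14 - 1*(-69)) = ((7 - 3*(-6))/(-2 - 6) - 115)*(14 - 1*(-69)) = ((7 + 18)/(-8) - 115)*(14 + 69) = (-1/8*25 - 115)*83 = (-25/8 - 115)*83 = -945/8*83 = -78435/8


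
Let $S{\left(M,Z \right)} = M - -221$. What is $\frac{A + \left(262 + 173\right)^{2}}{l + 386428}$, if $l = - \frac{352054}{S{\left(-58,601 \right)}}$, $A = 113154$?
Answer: $\frac{16429259}{20878570} \approx 0.7869$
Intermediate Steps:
$S{\left(M,Z \right)} = 221 + M$ ($S{\left(M,Z \right)} = M + 221 = 221 + M$)
$l = - \frac{352054}{163}$ ($l = - \frac{352054}{221 - 58} = - \frac{352054}{163} \approx -2159.8$)
$\frac{A + \left(262 + 173\right)^{2}}{l + 386428} = \frac{113154 + \left(262 + 173\right)^{2}}{- \frac{352054}{163} + 386428} = \frac{113154 + 435^{2}}{\frac{62635710}{163}} = \left(113154 + 189225\right) \frac{163}{62635710} = 302379 \cdot \frac{163}{62635710} = \frac{16429259}{20878570}$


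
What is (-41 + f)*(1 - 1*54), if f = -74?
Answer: 6095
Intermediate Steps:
(-41 + f)*(1 - 1*54) = (-41 - 74)*(1 - 1*54) = -115*(1 - 54) = -115*(-53) = 6095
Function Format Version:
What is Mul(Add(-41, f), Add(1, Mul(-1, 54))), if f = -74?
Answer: 6095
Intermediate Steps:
Mul(Add(-41, f), Add(1, Mul(-1, 54))) = Mul(Add(-41, -74), Add(1, Mul(-1, 54))) = Mul(-115, Add(1, -54)) = Mul(-115, -53) = 6095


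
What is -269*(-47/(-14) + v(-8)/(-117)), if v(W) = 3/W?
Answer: -1974191/2184 ≈ -903.93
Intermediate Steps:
-269*(-47/(-14) + v(-8)/(-117)) = -269*(-47/(-14) + (3/(-8))/(-117)) = -269*(-47*(-1/14) + (3*(-⅛))*(-1/117)) = -269*(47/14 - 3/8*(-1/117)) = -269*(47/14 + 1/312) = -269*7339/2184 = -1974191/2184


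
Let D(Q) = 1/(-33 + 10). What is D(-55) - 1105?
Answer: -25416/23 ≈ -1105.0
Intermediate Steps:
D(Q) = -1/23 (D(Q) = 1/(-23) = -1/23)
D(-55) - 1105 = -1/23 - 1105 = -25416/23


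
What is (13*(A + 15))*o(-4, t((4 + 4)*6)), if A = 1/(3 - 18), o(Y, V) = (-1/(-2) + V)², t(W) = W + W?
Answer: 27117272/15 ≈ 1.8078e+6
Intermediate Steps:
t(W) = 2*W
o(Y, V) = (½ + V)² (o(Y, V) = (-1*(-½) + V)² = (½ + V)²)
A = -1/15 (A = 1/(-15) = -1/15 ≈ -0.066667)
(13*(A + 15))*o(-4, t((4 + 4)*6)) = (13*(-1/15 + 15))*((1 + 2*(2*((4 + 4)*6)))²/4) = (13*(224/15))*((1 + 2*(2*(8*6)))²/4) = 2912*((1 + 2*(2*48))²/4)/15 = 2912*((1 + 2*96)²/4)/15 = 2912*((1 + 192)²/4)/15 = 2912*((¼)*193²)/15 = 2912*((¼)*37249)/15 = (2912/15)*(37249/4) = 27117272/15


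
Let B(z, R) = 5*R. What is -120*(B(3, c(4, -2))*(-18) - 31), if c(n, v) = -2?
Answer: -17880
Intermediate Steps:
-120*(B(3, c(4, -2))*(-18) - 31) = -120*((5*(-2))*(-18) - 31) = -120*(-10*(-18) - 31) = -120*(180 - 31) = -120*149 = -17880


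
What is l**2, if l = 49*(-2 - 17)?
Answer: 866761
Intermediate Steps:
l = -931 (l = 49*(-19) = -931)
l**2 = (-931)**2 = 866761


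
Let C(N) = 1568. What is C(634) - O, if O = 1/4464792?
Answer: 7000793855/4464792 ≈ 1568.0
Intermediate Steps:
O = 1/4464792 ≈ 2.2397e-7
C(634) - O = 1568 - 1*1/4464792 = 1568 - 1/4464792 = 7000793855/4464792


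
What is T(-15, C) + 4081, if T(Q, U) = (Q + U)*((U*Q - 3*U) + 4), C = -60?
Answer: -77219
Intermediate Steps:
T(Q, U) = (Q + U)*(4 - 3*U + Q*U) (T(Q, U) = (Q + U)*((Q*U - 3*U) + 4) = (Q + U)*((-3*U + Q*U) + 4) = (Q + U)*(4 - 3*U + Q*U))
T(-15, C) + 4081 = (-3*(-60)² + 4*(-15) + 4*(-60) - 15*(-60)² - 60*(-15)² - 3*(-15)*(-60)) + 4081 = (-3*3600 - 60 - 240 - 15*3600 - 60*225 - 2700) + 4081 = (-10800 - 60 - 240 - 54000 - 13500 - 2700) + 4081 = -81300 + 4081 = -77219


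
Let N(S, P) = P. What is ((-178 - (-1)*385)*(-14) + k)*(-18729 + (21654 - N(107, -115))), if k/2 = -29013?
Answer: -185208960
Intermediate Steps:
k = -58026 (k = 2*(-29013) = -58026)
((-178 - (-1)*385)*(-14) + k)*(-18729 + (21654 - N(107, -115))) = ((-178 - (-1)*385)*(-14) - 58026)*(-18729 + (21654 - 1*(-115))) = ((-178 - 1*(-385))*(-14) - 58026)*(-18729 + (21654 + 115)) = ((-178 + 385)*(-14) - 58026)*(-18729 + 21769) = (207*(-14) - 58026)*3040 = (-2898 - 58026)*3040 = -60924*3040 = -185208960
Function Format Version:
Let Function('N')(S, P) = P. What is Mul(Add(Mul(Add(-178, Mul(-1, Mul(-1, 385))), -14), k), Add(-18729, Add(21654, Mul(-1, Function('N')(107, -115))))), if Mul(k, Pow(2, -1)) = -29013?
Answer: -185208960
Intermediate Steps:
k = -58026 (k = Mul(2, -29013) = -58026)
Mul(Add(Mul(Add(-178, Mul(-1, Mul(-1, 385))), -14), k), Add(-18729, Add(21654, Mul(-1, Function('N')(107, -115))))) = Mul(Add(Mul(Add(-178, Mul(-1, Mul(-1, 385))), -14), -58026), Add(-18729, Add(21654, Mul(-1, -115)))) = Mul(Add(Mul(Add(-178, Mul(-1, -385)), -14), -58026), Add(-18729, Add(21654, 115))) = Mul(Add(Mul(Add(-178, 385), -14), -58026), Add(-18729, 21769)) = Mul(Add(Mul(207, -14), -58026), 3040) = Mul(Add(-2898, -58026), 3040) = Mul(-60924, 3040) = -185208960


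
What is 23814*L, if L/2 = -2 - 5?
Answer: -333396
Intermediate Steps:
L = -14 (L = 2*(-2 - 5) = 2*(-7) = -14)
23814*L = 23814*(-14) = -333396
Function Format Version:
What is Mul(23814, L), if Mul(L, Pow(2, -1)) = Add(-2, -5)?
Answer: -333396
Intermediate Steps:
L = -14 (L = Mul(2, Add(-2, -5)) = Mul(2, -7) = -14)
Mul(23814, L) = Mul(23814, -14) = -333396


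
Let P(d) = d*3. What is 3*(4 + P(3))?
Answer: 39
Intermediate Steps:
P(d) = 3*d
3*(4 + P(3)) = 3*(4 + 3*3) = 3*(4 + 9) = 3*13 = 39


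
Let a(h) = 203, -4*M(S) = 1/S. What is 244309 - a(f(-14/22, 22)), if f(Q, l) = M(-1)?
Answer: 244106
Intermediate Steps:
M(S) = -1/(4*S)
f(Q, l) = ¼ (f(Q, l) = -¼/(-1) = -¼*(-1) = ¼)
244309 - a(f(-14/22, 22)) = 244309 - 1*203 = 244309 - 203 = 244106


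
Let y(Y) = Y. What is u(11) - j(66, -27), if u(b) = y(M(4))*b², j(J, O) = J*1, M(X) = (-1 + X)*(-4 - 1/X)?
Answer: -6435/4 ≈ -1608.8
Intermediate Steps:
j(J, O) = J
u(b) = -51*b²/4 (u(b) = (3 + 1/4 - 4*4)*b² = (3 + ¼ - 16)*b² = -51*b²/4)
u(11) - j(66, -27) = -51/4*11² - 1*66 = -51/4*121 - 66 = -6171/4 - 66 = -6435/4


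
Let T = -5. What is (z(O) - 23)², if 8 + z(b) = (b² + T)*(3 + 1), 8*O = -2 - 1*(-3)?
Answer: 664225/256 ≈ 2594.6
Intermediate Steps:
O = ⅛ (O = (-2 - 1*(-3))/8 = (-2 + 3)/8 = (⅛)*1 = ⅛ ≈ 0.12500)
z(b) = -28 + 4*b² (z(b) = -8 + (b² - 5)*(3 + 1) = -8 + (-5 + b²)*4 = -8 + (-20 + 4*b²) = -28 + 4*b²)
(z(O) - 23)² = ((-28 + 4*(⅛)²) - 23)² = ((-28 + 4*(1/64)) - 23)² = ((-28 + 1/16) - 23)² = (-447/16 - 23)² = (-815/16)² = 664225/256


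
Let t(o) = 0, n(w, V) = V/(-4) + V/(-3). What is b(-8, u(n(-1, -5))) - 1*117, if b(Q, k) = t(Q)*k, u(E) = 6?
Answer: -117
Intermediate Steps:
n(w, V) = -7*V/12 (n(w, V) = V*(-¼) + V*(-⅓) = -V/4 - V/3 = -7*V/12)
b(Q, k) = 0 (b(Q, k) = 0*k = 0)
b(-8, u(n(-1, -5))) - 1*117 = 0 - 1*117 = 0 - 117 = -117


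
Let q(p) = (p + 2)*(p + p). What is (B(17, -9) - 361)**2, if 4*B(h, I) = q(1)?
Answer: 516961/4 ≈ 1.2924e+5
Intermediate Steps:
q(p) = 2*p*(2 + p) (q(p) = (2 + p)*(2*p) = 2*p*(2 + p))
B(h, I) = 3/2 (B(h, I) = (2*1*(2 + 1))/4 = (2*1*3)/4 = (1/4)*6 = 3/2)
(B(17, -9) - 361)**2 = (3/2 - 361)**2 = (-719/2)**2 = 516961/4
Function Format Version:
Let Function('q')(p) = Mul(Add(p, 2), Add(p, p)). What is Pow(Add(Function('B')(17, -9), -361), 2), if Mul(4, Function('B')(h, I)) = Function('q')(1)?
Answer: Rational(516961, 4) ≈ 1.2924e+5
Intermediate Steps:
Function('q')(p) = Mul(2, p, Add(2, p)) (Function('q')(p) = Mul(Add(2, p), Mul(2, p)) = Mul(2, p, Add(2, p)))
Function('B')(h, I) = Rational(3, 2) (Function('B')(h, I) = Mul(Rational(1, 4), Mul(2, 1, Add(2, 1))) = Mul(Rational(1, 4), Mul(2, 1, 3)) = Mul(Rational(1, 4), 6) = Rational(3, 2))
Pow(Add(Function('B')(17, -9), -361), 2) = Pow(Add(Rational(3, 2), -361), 2) = Pow(Rational(-719, 2), 2) = Rational(516961, 4)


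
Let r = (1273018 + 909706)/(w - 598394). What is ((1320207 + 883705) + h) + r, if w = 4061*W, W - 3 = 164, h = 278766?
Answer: 198102508378/79793 ≈ 2.4827e+6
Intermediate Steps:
W = 167 (W = 3 + 164 = 167)
w = 678187 (w = 4061*167 = 678187)
r = 2182724/79793 (r = (1273018 + 909706)/(678187 - 598394) = 2182724/79793 ≈ 27.355)
((1320207 + 883705) + h) + r = ((1320207 + 883705) + 278766) + 2182724/79793 = (2203912 + 278766) + 2182724/79793 = 2482678 + 2182724/79793 = 198102508378/79793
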